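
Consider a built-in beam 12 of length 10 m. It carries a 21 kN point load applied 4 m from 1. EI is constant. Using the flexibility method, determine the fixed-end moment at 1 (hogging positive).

M_1 = 30.24 kN·m

Release both end moments; the primary structure is a simply-supported span 12 with redundants M_1 and M_2.
End rotations of the released simple span under the applied load (×1/EI):
  at 1: point load 21 at a = 4: Pab(L + b)/(6LEI) = 134.4/EI
  at 2: point load 21 at a = 4: Pab(L + a)/(6LEI) = 117.6/EI
  θ_10 = 134.4/EI,  θ_20 = 117.6/EI
Flexibility coefficients: a unit moment at one end gives L/(3EI) there and L/(6EI) at the far end, so f₁₁ = f₂₂ = 3.333/EI and f₁₂ = f₂₁ = 1.667/EI.
Compatibility — zero rotation at each built-in end:
  3.333 M_1 + 1.667 M_2 = 134.4
  1.667 M_1 + 3.333 M_2 = 117.6
Solving the pair gives M_1 = 30.24 kN·m and M_2 = 20.16 kN·m (hogging).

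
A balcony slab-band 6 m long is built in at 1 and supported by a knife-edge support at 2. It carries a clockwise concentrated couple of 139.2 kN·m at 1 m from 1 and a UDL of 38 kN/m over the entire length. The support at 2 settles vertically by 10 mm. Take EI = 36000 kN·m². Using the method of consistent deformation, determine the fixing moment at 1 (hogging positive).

M_1 = 276.4 kN·m

Release the roller at 2. Primary structure: cantilever fixed at 1.
Free-end deflection of the primary structure under the applied loading (downward +):
  clockwise couple 139.2 at a = 1: M₀a(2L − a)/(2EI) = 765.6/EI
  UDL 38: wL⁴/(8EI) = 6156/EI
  δ_0 = 6922/EI
Flexibility coefficient — unit upward force at 2: δ_{22} = L³/(3EI) = 72/EI.
With EI = 36000 kN·m²: δ_0 = 0.19227 m and δ_{22} = 0.002 m/kN.
Compatibility — the beam at 2 must follow the support down by 0.01 m: δ_0 − R_2·δ_{22} = 0.01, so R_2 = (0.19227 − 0.01)/0.002 = 91.13 kN.
Moment equilibrium about 1: M_1 = Σ(load moments about 1) − R_2·L = 823.2 − 91.13×6 = 276.4 kN·m.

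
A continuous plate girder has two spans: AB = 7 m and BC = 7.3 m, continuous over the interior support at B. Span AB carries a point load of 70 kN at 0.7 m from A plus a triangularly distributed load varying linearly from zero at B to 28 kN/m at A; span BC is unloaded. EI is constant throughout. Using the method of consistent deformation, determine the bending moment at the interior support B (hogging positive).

M_B = 51.05 kN·m

Insert a hinge at B; M_B is the redundant, and each span becomes simply supported.
Discontinuity in slope at B on the released structure — sum the simple-span end rotations:
  span AB: point load 70 at a = 0.7: Pab(L + a)/(6LEI) = 56.59/EI
  span AB: triangular load, peak 28: 7w₀L³/(360EI) = 186.7/EI
  relative rotation θ_0 = (243.3 + 0)/EI = 243.3/EI
A unit hogging moment at B produces rotation L₁/(3EI) + L₂/(3EI) = 4.767/EI.
Slope continuity at B: θ_0 = M_B·4.767/EI, so M_B = 243.3/4.767 = 51.05 kN·m (hogging).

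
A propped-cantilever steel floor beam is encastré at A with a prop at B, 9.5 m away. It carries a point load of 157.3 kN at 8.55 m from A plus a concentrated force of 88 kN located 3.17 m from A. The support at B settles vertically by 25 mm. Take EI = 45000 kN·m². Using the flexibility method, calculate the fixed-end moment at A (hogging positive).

Take the reaction at B as the redundant and release it; the primary structure is a cantilever fixed at A.
Free-end deflection of the primary structure under the applied loading (downward +):
  point load 157.3 at a = 8.55: Pa²(3L − a)/(6EI) = 38234/EI
  point load 88 at a = 3.17: Pa²(3L − a)/(6EI) = 3733/EI
  δ_0 = 41967/EI
Tip deflection under a unit load at B: L³/(3EI) = 285.8/EI.
With EI = 45000 kN·m²: δ_0 = 0.93261 m and δ_{BB} = 0.006351 m/kN.
Compatibility — the beam at B must follow the support down by 0.025 m: δ_0 − R_B·δ_{BB} = 0.025, so R_B = (0.93261 − 0.025)/0.006351 = 142.9 kN.
Moment equilibrium about A: M_A = Σ(load moments about A) − R_B·L = 1624 − 142.9×9.5 = 266.2 kN·m.

M_A = 266.2 kN·m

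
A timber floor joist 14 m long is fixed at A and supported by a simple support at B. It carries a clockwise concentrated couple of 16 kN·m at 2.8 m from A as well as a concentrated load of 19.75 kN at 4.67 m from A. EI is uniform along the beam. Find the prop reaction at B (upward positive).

R_B = 3.547 kN

Release the roller at B. Primary structure: cantilever fixed at A.
Free-end deflection of the primary structure under the applied loading (downward +):
  clockwise couple 16 at a = 2.8: M₀a(2L − a)/(2EI) = 564.5/EI
  point load 19.75 at a = 4.67: Pa²(3L − a)/(6EI) = 2680/EI
  δ_0 = 3244/EI
Flexibility coefficient — unit upward force at B: δ_{BB} = L³/(3EI) = 914.7/EI.
The prop prevents deflection at B: R_B = δ_0/δ_{BB} = 3244/914.7 = 3.547 kN.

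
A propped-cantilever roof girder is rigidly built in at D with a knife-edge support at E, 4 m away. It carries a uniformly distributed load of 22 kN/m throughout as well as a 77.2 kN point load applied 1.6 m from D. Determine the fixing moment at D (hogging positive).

Take the reaction at E as the redundant and release it; the primary structure is a cantilever fixed at D.
Primary-structure tip deflection at E by superposition:
  UDL 22: wL⁴/(8EI) = 704/EI
  point load 77.2 at a = 1.6: Pa²(3L − a)/(6EI) = 342.6/EI
  δ_0 = 1047/EI
Flexibility coefficient — unit upward force at E: δ_{EE} = L³/(3EI) = 21.33/EI.
The prop prevents deflection at E: R_E = δ_0/δ_{EE} = 1047/21.33 = 49.06 kN.
Moment equilibrium about D: M_D = Σ(load moments about D) − R_E·L = 299.5 − 49.06×4 = 103.3 kN·m.

M_D = 103.3 kN·m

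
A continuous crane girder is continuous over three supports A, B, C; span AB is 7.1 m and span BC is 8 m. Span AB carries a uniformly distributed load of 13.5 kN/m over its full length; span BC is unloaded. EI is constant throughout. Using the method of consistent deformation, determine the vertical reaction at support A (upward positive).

Insert a hinge at B; M_B is the redundant, and each span becomes simply supported.
Discontinuity in slope at B on the released structure — sum the simple-span end rotations:
  span AB: UDL 13.5: wL³/(24EI) = 201.3/EI
  relative rotation θ_0 = (201.3 + 0)/EI = 201.3/EI
A unit hogging moment at B produces rotation L₁/(3EI) + L₂/(3EI) = 5.033/EI.
Compatibility: M_B·(L₁+L₂)/(3EI) = θ_0, giving M_B = 40 kN·m (hogging).
Span AB, ΣM about A with M_B applied at B: R_B^{AB}·7.1 = 340.3 + 40, so R_B^{AB} = 53.56 kN and R_A = 95.85 − 53.56 = 42.29 kN.

R_A = 42.29 kN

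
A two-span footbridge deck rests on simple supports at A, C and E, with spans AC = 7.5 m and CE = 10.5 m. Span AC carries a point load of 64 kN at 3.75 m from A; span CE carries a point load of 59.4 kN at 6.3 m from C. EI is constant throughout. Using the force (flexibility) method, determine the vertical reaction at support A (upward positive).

Take M_C as the redundant. Released structure: two simple spans AC and CE with a hinge at C.
Discontinuity in slope at C on the released structure — sum the simple-span end rotations:
  span AC: point load 64 at a = 3.75: Pab(L + a)/(6LEI) = 225/EI
  span CE: point load 59.4 at a = 6.3: Pab(L + b)/(6LEI) = 366.7/EI
  relative rotation θ_0 = (225 + 366.7)/EI = 591.7/EI
A unit hogging moment at C produces rotation L₁/(3EI) + L₂/(3EI) = 6/EI.
Slope continuity at C: θ_0 = M_C·6/EI, so M_C = 591.7/6 = 98.62 kN·m (hogging).
Span AC, ΣM about A with M_C applied at C: R_C^{AC}·7.5 = 240 + 98.62, so R_C^{AC} = 45.15 kN and R_A = 64 − 45.15 = 18.85 kN.

R_A = 18.85 kN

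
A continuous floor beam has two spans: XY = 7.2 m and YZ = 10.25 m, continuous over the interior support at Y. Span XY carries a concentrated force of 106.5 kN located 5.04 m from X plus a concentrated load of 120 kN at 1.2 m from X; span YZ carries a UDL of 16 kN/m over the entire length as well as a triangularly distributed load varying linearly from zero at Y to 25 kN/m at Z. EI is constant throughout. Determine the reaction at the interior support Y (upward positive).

Take M_Y as the redundant. Released structure: two simple spans XY and YZ with a hinge at Y.
Discontinuity in slope at Y on the released structure — sum the simple-span end rotations:
  span XY: point load 106.5 at a = 5.04: Pab(L + a)/(6LEI) = 328.5/EI
  span XY: point load 120 at a = 1.2: Pab(L + a)/(6LEI) = 168/EI
  span YZ: UDL 16: wL³/(24EI) = 717.9/EI
  span YZ: triangular load, peak 25: 7w₀L³/(360EI) = 523.5/EI
  relative rotation θ_0 = (496.5 + 1241)/EI = 1738/EI
A unit hogging moment at Y produces rotation L₁/(3EI) + L₂/(3EI) = 5.817/EI.
Slope continuity at Y: θ_0 = M_Y·5.817/EI, so M_Y = 1738/5.817 = 298.8 kN·m (hogging).
Span XY, ΣM about X with M_Y applied at Y: R_Y^{XY}·7.2 = 680.8 + 298.8, so R_Y^{XY} = 136 kN and R_X = 226.5 − 136 = 90.45 kN.
Span YZ, ΣM about Z: R_Y^{YZ}·10.25 = 1278 + 298.8, so R_Y^{YZ} = 153.9 kN and R_Z = 292.1 − 153.9 = 138.3 kN.
R_Y = 136 + 153.9 = 289.9 kN.

R_Y = 289.9 kN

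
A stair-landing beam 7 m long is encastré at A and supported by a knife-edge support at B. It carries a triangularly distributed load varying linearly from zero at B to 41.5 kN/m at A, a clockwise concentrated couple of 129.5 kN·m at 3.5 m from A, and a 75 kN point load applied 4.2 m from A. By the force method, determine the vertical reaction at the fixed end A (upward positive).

R_A = 138 kN

Take the reaction at B as the redundant and release it; the primary structure is a cantilever fixed at A.
Primary-structure tip deflection at B by superposition:
  triangular load, peak 41.5 at the fixed end: w₀L⁴/(30EI) = 3321/EI
  clockwise couple 129.5 at a = 3.5: M₀a(2L − a)/(2EI) = 2380/EI
  point load 75 at a = 4.2: Pa²(3L − a)/(6EI) = 3704/EI
  δ_0 = 9405/EI
Flexibility coefficient — unit upward force at B: δ_{BB} = L³/(3EI) = 114.3/EI.
The prop prevents deflection at B: R_B = δ_0/δ_{BB} = 9405/114.3 = 82.26 kN.
Vertical equilibrium: R_A = ΣP − R_B = 220.2 − 82.26 = 138 kN.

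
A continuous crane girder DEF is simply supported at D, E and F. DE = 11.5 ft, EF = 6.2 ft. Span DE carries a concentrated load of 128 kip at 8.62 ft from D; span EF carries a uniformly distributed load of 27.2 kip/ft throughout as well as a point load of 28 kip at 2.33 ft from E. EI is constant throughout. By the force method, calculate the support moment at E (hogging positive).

Release continuity at E by inserting a hinge; the redundant is the internal moment M_E. The primary structure is two simply-supported spans DE and EF.
Rotations at E on the released spans (each span's end-slope, ×1/EI):
  span DE: point load 128 at a = 8.62: Pab(L + a)/(6LEI) = 926.6/EI
  span EF: UDL 27.2: wL³/(24EI) = 270.1/EI
  span EF: point load 28 at a = 2.33: Pab(L + b)/(6LEI) = 68.35/EI
  relative rotation θ_0 = (926.6 + 338.5)/EI = 1265/EI
A unit hogging moment at E produces rotation L₁/(3EI) + L₂/(3EI) = 5.9/EI.
Slope continuity at E: θ_0 = M_E·5.9/EI, so M_E = 1265/5.9 = 214.4 kip·ft (hogging).

M_E = 214.4 kip·ft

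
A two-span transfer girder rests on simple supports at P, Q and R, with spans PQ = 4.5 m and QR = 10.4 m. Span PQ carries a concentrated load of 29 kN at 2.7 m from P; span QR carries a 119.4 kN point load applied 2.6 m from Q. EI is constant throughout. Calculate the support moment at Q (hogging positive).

Insert a hinge at Q; M_Q is the redundant, and each span becomes simply supported.
Rotations at Q on the released spans (each span's end-slope, ×1/EI):
  span PQ: point load 29 at a = 2.7: Pab(L + a)/(6LEI) = 37.58/EI
  span QR: point load 119.4 at a = 2.6: Pab(L + b)/(6LEI) = 706.3/EI
  relative rotation θ_0 = (37.58 + 706.3)/EI = 743.8/EI
A unit hogging moment at Q produces rotation L₁/(3EI) + L₂/(3EI) = 4.967/EI.
Compatibility: M_Q·(L₁+L₂)/(3EI) = θ_0, giving M_Q = 149.8 kN·m (hogging).

M_Q = 149.8 kN·m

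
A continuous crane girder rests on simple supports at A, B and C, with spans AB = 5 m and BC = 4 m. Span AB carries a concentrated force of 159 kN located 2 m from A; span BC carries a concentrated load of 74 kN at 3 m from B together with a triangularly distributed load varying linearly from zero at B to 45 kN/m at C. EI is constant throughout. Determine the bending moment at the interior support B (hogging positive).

Take M_B as the redundant. Released structure: two simple spans AB and BC with a hinge at B.
Discontinuity in slope at B on the released structure — sum the simple-span end rotations:
  span AB: point load 159 at a = 2: Pab(L + a)/(6LEI) = 222.6/EI
  span BC: point load 74 at a = 3: Pab(L + b)/(6LEI) = 46.25/EI
  span BC: triangular load, peak 45: 7w₀L³/(360EI) = 56/EI
  relative rotation θ_0 = (222.6 + 102.2)/EI = 324.9/EI
A unit hogging moment at B produces rotation L₁/(3EI) + L₂/(3EI) = 3/EI.
Compatibility: M_B·(L₁+L₂)/(3EI) = θ_0, giving M_B = 108.3 kN·m (hogging).

M_B = 108.3 kN·m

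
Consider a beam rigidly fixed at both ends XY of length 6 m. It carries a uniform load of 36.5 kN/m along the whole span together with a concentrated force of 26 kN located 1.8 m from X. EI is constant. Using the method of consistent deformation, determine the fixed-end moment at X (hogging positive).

Take the two fixed-end moments M_X, M_Y as redundants; the released structure is the simple span XY.
End rotations of the released simple span under the applied load (×1/EI):
  at X: UDL 36.5: wL³/(24EI) = 328.5/EI
  at Y: UDL 36.5: wL³/(24EI) = 328.5/EI
  at X: point load 26 at a = 1.8: Pab(L + b)/(6LEI) = 55.69/EI
  at Y: point load 26 at a = 1.8: Pab(L + a)/(6LEI) = 42.59/EI
  θ_X0 = 384.2/EI,  θ_Y0 = 371.1/EI
Flexibility coefficients: a unit moment at one end gives L/(3EI) there and L/(6EI) at the far end, so f₁₁ = f₂₂ = 2/EI and f₁₂ = f₂₁ = 1/EI.
Compatibility — zero rotation at each built-in end:
  2 M_X + 1 M_Y = 384.2
  1 M_X + 2 M_Y = 371.1
Solving the pair gives M_X = 132.4 kN·m and M_Y = 119.3 kN·m (hogging).

M_X = 132.4 kN·m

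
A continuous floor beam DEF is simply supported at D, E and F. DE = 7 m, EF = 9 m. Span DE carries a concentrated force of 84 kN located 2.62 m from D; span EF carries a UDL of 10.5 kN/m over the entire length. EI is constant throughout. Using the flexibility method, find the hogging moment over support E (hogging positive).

Release continuity at E by inserting a hinge; the redundant is the internal moment M_E. The primary structure is two simply-supported spans DE and EF.
Rotations at E on the released spans (each span's end-slope, ×1/EI):
  span DE: point load 84 at a = 2.62: Pab(L + a)/(6LEI) = 220.8/EI
  span EF: UDL 10.5: wL³/(24EI) = 318.9/EI
  relative rotation θ_0 = (220.8 + 318.9)/EI = 539.7/EI
A unit hogging moment at E produces rotation L₁/(3EI) + L₂/(3EI) = 5.333/EI.
Compatibility: M_E·(L₁+L₂)/(3EI) = θ_0, giving M_E = 101.2 kN·m (hogging).

M_E = 101.2 kN·m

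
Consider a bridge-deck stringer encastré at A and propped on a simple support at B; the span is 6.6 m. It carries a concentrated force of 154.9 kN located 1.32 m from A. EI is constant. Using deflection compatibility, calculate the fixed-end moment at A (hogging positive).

M_A = 147.2 kN·m

Release the roller at B. Primary structure: cantilever fixed at A.
Primary-structure tip deflection at B by superposition:
  point load 154.9 at a = 1.32: Pa²(3L − a)/(6EI) = 831.3/EI
Tip deflection under a unit load at B: L³/(3EI) = 95.83/EI.
The prop prevents deflection at B: R_B = δ_0/δ_{BB} = 831.3/95.83 = 8.674 kN.
Moment equilibrium about A: M_A = Σ(load moments about A) − R_B·L = 204.5 − 8.674×6.6 = 147.2 kN·m.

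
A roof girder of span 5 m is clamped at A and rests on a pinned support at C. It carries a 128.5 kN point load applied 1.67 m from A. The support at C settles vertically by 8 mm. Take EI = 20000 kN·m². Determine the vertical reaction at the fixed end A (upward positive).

R_A = 113.2 kN

Release the roller at C. Primary structure: cantilever fixed at A.
Free-end deflection of the primary structure under the applied loading (downward +):
  point load 128.5 at a = 1.67: Pa²(3L − a)/(6EI) = 796.2/EI
Flexibility coefficient — unit upward force at C: δ_{CC} = L³/(3EI) = 41.67/EI.
With EI = 20000 kN·m²: δ_0 = 0.039809 m and δ_{CC} = 0.002083 m/kN.
Compatibility — the beam at C must follow the support down by 0.008 m: δ_0 − R_C·δ_{CC} = 0.008, so R_C = (0.039809 − 0.008)/0.002083 = 15.27 kN.
Vertical equilibrium: R_A = ΣP − R_C = 128.5 − 15.27 = 113.2 kN.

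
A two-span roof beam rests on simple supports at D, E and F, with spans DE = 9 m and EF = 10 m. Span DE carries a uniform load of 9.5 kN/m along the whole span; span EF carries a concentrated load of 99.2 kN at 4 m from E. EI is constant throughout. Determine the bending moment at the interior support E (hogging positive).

M_E = 145.8 kN·m

Release continuity at E by inserting a hinge; the redundant is the internal moment M_E. The primary structure is two simply-supported spans DE and EF.
End slopes at the hinge E, treating each span as simply supported:
  span DE: UDL 9.5: wL³/(24EI) = 288.6/EI
  span EF: point load 99.2 at a = 4: Pab(L + b)/(6LEI) = 634.9/EI
  relative rotation θ_0 = (288.6 + 634.9)/EI = 923.4/EI
A unit hogging moment at E produces rotation L₁/(3EI) + L₂/(3EI) = 6.333/EI.
Compatibility: M_E·(L₁+L₂)/(3EI) = θ_0, giving M_E = 145.8 kN·m (hogging).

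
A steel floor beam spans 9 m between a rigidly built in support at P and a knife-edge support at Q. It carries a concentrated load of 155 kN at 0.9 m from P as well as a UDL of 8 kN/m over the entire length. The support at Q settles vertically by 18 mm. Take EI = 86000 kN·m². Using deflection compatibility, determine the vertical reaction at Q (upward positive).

R_Q = 22.88 kN

Choose R_Q as the redundant. The primary structure is the cantilever fixed at P.
Primary-structure tip deflection at Q by superposition:
  point load 155 at a = 0.9: Pa²(3L − a)/(6EI) = 546.1/EI
  UDL 8: wL⁴/(8EI) = 6561/EI
  δ_0 = 7107/EI
Flexibility coefficient — unit upward force at Q: δ_{QQ} = L³/(3EI) = 243/EI.
With EI = 86000 kN·m²: δ_0 = 0.082641 m and δ_{QQ} = 0.002826 m/kN.
Compatibility — the beam at Q must follow the support down by 0.018 m: δ_0 − R_Q·δ_{QQ} = 0.018, so R_Q = (0.082641 − 0.018)/0.002826 = 22.88 kN.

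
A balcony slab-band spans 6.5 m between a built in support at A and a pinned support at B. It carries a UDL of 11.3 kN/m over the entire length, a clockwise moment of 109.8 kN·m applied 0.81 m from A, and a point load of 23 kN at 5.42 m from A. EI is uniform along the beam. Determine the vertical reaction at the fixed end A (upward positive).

R_A = 45.66 kN

Remove the prop at B; the released (primary) structure is a cantilever built in at A.
Downward deflection at the released point B due to the loads:
  UDL 11.3: wL⁴/(8EI) = 2521/EI
  clockwise couple 109.8 at a = 0.81: M₀a(2L − a)/(2EI) = 542.1/EI
  point load 23 at a = 5.42: Pa²(3L − a)/(6EI) = 1586/EI
  δ_0 = 4649/EI
Tip deflection under a unit load at B: L³/(3EI) = 91.54/EI.
The prop prevents deflection at B: R_B = δ_0/δ_{BB} = 4649/91.54 = 50.79 kN.
Vertical equilibrium: R_A = ΣP − R_B = 96.45 − 50.79 = 45.66 kN.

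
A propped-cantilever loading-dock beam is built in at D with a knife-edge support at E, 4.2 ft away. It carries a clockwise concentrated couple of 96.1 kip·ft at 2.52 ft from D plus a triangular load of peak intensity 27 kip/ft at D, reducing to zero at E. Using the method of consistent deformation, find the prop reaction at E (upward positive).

R_E = 40.17 kip

Choose R_E as the redundant. The primary structure is the cantilever fixed at D.
Downward deflection at the released point E due to the loads:
  clockwise couple 96.1 at a = 2.52: M₀a(2L − a)/(2EI) = 712/EI
  triangular load, peak 27 at the fixed end: w₀L⁴/(30EI) = 280.1/EI
  δ_0 = 992/EI
Flexibility coefficient — unit upward force at E: δ_{EE} = L³/(3EI) = 24.7/EI.
Compatibility at E: δ_0 − R_E·δ_{EE} = 0, so R_E = 992/24.7 = 40.17 kip.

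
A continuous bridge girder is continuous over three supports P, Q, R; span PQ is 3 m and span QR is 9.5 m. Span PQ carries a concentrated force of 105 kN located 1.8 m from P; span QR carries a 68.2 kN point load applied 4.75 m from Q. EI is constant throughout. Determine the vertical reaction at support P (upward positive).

R_P = 6.386 kN

Release continuity at Q by inserting a hinge; the redundant is the internal moment M_Q. The primary structure is two simply-supported spans PQ and QR.
Discontinuity in slope at Q on the released structure — sum the simple-span end rotations:
  span PQ: point load 105 at a = 1.8: Pab(L + a)/(6LEI) = 60.48/EI
  span QR: point load 68.2 at a = 4.75: Pab(L + b)/(6LEI) = 384.7/EI
  relative rotation θ_0 = (60.48 + 384.7)/EI = 445.2/EI
A unit hogging moment at Q produces rotation L₁/(3EI) + L₂/(3EI) = 4.167/EI.
Compatibility: M_Q·(L₁+L₂)/(3EI) = θ_0, giving M_Q = 106.8 kN·m (hogging).
Span PQ, ΣM about P with M_Q applied at Q: R_Q^{PQ}·3 = 189 + 106.8, so R_Q^{PQ} = 98.61 kN and R_P = 105 − 98.61 = 6.386 kN.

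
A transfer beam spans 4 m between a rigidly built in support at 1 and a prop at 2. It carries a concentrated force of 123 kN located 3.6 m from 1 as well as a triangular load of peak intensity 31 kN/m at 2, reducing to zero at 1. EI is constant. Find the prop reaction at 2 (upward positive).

Choose R_2 as the redundant. The primary structure is the cantilever fixed at 1.
Free-end deflection of the primary structure under the applied loading (downward +):
  point load 123 at a = 3.6: Pa²(3L − a)/(6EI) = 2232/EI
  triangular load, peak 31 at the free end: 11w₀L⁴/(120EI) = 727.5/EI
  δ_0 = 2959/EI
Tip deflection under a unit load at 2: L³/(3EI) = 21.33/EI.
The prop prevents deflection at 2: R_2 = δ_0/δ_{22} = 2959/21.33 = 138.7 kN.

R_2 = 138.7 kN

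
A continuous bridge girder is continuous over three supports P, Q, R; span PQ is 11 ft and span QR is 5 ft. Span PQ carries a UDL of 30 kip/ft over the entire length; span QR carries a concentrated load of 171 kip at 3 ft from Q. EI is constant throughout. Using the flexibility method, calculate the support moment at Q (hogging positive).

M_Q = 356.8 kip·ft

Take M_Q as the redundant. Released structure: two simple spans PQ and QR with a hinge at Q.
Discontinuity in slope at Q on the released structure — sum the simple-span end rotations:
  span PQ: UDL 30: wL³/(24EI) = 1664/EI
  span QR: point load 171 at a = 3: Pab(L + b)/(6LEI) = 239.4/EI
  relative rotation θ_0 = (1664 + 239.4)/EI = 1903/EI
A unit hogging moment at Q produces rotation L₁/(3EI) + L₂/(3EI) = 5.333/EI.
Compatibility: M_Q·(L₁+L₂)/(3EI) = θ_0, giving M_Q = 356.8 kip·ft (hogging).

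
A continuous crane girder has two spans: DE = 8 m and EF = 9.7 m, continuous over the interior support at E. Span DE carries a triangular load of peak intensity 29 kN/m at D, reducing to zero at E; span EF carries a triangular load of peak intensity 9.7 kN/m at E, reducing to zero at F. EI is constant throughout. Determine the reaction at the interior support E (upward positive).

R_E = 88.8 kN

Take M_E as the redundant. Released structure: two simple spans DE and EF with a hinge at E.
End slopes at the hinge E, treating each span as simply supported:
  span DE: triangular load, peak 29: 7w₀L³/(360EI) = 288.7/EI
  span EF: triangular load, peak 9.7: w₀L³/(45EI) = 196.7/EI
  relative rotation θ_0 = (288.7 + 196.7)/EI = 485.4/EI
A unit hogging moment at E produces rotation L₁/(3EI) + L₂/(3EI) = 5.9/EI.
Slope continuity at E: θ_0 = M_E·5.9/EI, so M_E = 485.4/5.9 = 82.28 kN·m (hogging).
Span DE, ΣM about D with M_E applied at E: R_E^{DE}·8 = 309.3 + 82.28, so R_E^{DE} = 48.95 kN and R_D = 116 − 48.95 = 67.05 kN.
Span EF, ΣM about F: R_E^{EF}·9.7 = 304.2 + 82.28, so R_E^{EF} = 39.85 kN and R_F = 47.05 − 39.85 = 7.199 kN.
R_E = 48.95 + 39.85 = 88.8 kN.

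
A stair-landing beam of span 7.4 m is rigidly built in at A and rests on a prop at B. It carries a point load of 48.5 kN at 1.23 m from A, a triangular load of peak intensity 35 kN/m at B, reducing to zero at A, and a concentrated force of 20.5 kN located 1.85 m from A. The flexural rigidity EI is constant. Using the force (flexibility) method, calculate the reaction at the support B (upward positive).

Take the reaction at B as the redundant and release it; the primary structure is a cantilever fixed at A.
Free-end deflection of the primary structure under the applied loading (downward +):
  point load 48.5 at a = 1.23: Pa²(3L − a)/(6EI) = 256.4/EI
  triangular load, peak 35 at the free end: 11w₀L⁴/(120EI) = 9621/EI
  point load 20.5 at a = 1.85: Pa²(3L − a)/(6EI) = 238/EI
  δ_0 = 10115/EI
Flexibility coefficient — unit upward force at B: δ_{BB} = L³/(3EI) = 135.1/EI.
The prop prevents deflection at B: R_B = δ_0/δ_{BB} = 10115/135.1 = 74.89 kN.

R_B = 74.89 kN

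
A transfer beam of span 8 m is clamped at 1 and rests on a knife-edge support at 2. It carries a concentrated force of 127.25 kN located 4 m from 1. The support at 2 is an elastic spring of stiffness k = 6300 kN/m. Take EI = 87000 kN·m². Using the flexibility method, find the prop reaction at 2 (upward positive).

Release the roller at 2. Primary structure: cantilever fixed at 1.
Deflection at 2 on the released cantilever, summing each load's contribution:
  point load 127.25 at a = 4: Pa²(3L − a)/(6EI) = 6787/EI
Tip deflection under a unit load at 2: L³/(3EI) = 170.7/EI.
With EI = 87000 kN·m²: δ_0 = 0.078008 m and δ_{22} = 0.001962 m/kN.
Compatibility — the spring shortens by R_2/k under the reaction it provides: δ_0 − R_2·δ_{22} = R_2/k. With 1/k = 0.000159 m/kN, R_2 = δ_0 / (δ_{22} + 1/k) = 0.078008 / (0.001962 + 0.000159) = 36.79 kN.

R_2 = 36.79 kN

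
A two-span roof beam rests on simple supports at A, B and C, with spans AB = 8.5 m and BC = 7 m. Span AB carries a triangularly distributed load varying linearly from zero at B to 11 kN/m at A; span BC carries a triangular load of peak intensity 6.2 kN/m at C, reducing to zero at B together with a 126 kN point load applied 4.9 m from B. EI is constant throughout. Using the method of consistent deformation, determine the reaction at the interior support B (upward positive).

Take M_B as the redundant. Released structure: two simple spans AB and BC with a hinge at B.
Rotations at B on the released spans (each span's end-slope, ×1/EI):
  span AB: triangular load, peak 11: 7w₀L³/(360EI) = 131.4/EI
  span BC: triangular load, peak 6.2: 7w₀L³/(360EI) = 41.35/EI
  span BC: point load 126 at a = 4.9: Pab(L + b)/(6LEI) = 280.9/EI
  relative rotation θ_0 = (131.4 + 322.3)/EI = 453.6/EI
A unit hogging moment at B produces rotation L₁/(3EI) + L₂/(3EI) = 5.167/EI.
Slope continuity at B: θ_0 = M_B·5.167/EI, so M_B = 453.6/5.167 = 87.8 kN·m (hogging).
Span AB, ΣM about A with M_B applied at B: R_B^{AB}·8.5 = 132.5 + 87.8, so R_B^{AB} = 25.91 kN and R_A = 46.75 − 25.91 = 20.84 kN.
Span BC, ΣM about C: R_B^{BC}·7 = 315.2 + 87.8, so R_B^{BC} = 57.58 kN and R_C = 147.7 − 57.58 = 90.12 kN.
R_B = 25.91 + 57.58 = 83.49 kN.

R_B = 83.49 kN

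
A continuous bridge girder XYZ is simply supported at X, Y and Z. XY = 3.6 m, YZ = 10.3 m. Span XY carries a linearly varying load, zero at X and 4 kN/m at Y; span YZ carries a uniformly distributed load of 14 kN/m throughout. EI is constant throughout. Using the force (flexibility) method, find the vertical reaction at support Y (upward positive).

Release continuity at Y by inserting a hinge; the redundant is the internal moment M_Y. The primary structure is two simply-supported spans XY and YZ.
End slopes at the hinge Y, treating each span as simply supported:
  span XY: triangular load, peak 4: w₀L³/(45EI) = 4.147/EI
  span YZ: UDL 14: wL³/(24EI) = 637.4/EI
  relative rotation θ_0 = (4.147 + 637.4)/EI = 641.6/EI
A unit hogging moment at Y produces rotation L₁/(3EI) + L₂/(3EI) = 4.633/EI.
Slope continuity at Y: θ_0 = M_Y·4.633/EI, so M_Y = 641.6/4.633 = 138.5 kN·m (hogging).
Span XY, ΣM about X with M_Y applied at Y: R_Y^{XY}·3.6 = 17.28 + 138.5, so R_Y^{XY} = 43.26 kN and R_X = 7.2 − 43.26 = -36.06 kN.
Span YZ, ΣM about Z: R_Y^{YZ}·10.3 = 742.6 + 138.5, so R_Y^{YZ} = 85.54 kN and R_Z = 144.2 − 85.54 = 58.66 kN.
R_Y = 43.26 + 85.54 = 128.8 kN.

R_Y = 128.8 kN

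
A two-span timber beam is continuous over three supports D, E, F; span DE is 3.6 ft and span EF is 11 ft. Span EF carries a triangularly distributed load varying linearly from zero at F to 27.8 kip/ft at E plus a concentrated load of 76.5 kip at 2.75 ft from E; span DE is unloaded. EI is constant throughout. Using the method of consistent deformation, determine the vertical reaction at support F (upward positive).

R_F = 45.28 kip

Release continuity at E by inserting a hinge; the redundant is the internal moment M_E. The primary structure is two simply-supported spans DE and EF.
Discontinuity in slope at E on the released structure — sum the simple-span end rotations:
  span EF: triangular load, peak 27.8: w₀L³/(45EI) = 822.3/EI
  span EF: point load 76.5 at a = 2.75: Pab(L + b)/(6LEI) = 506.2/EI
  relative rotation θ_0 = (0 + 1328)/EI = 1328/EI
A unit hogging moment at E produces rotation L₁/(3EI) + L₂/(3EI) = 4.867/EI.
Slope continuity at E: θ_0 = M_E·4.867/EI, so M_E = 1328/4.867 = 273 kip·ft (hogging).
Span EF, ΣM about F: R_E^{EF}·11 = 1752 + 273, so R_E^{EF} = 184.1 kip and R_F = 229.4 − 184.1 = 45.28 kip.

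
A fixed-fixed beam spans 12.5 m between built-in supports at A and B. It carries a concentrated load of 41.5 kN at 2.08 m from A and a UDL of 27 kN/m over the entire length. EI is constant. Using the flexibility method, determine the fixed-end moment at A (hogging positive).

M_A = 411.5 kN·m

Release both end moments; the primary structure is a simply-supported span AB with redundants M_A and M_B.
On the primary (simply-supported) span, the end slopes from the loading are:
  at A: point load 41.5 at a = 2.08: Pab(L + b)/(6LEI) = 274.9/EI
  at B: point load 41.5 at a = 2.08: Pab(L + a)/(6LEI) = 174.9/EI
  at A: UDL 27: wL³/(24EI) = 2197/EI
  at B: UDL 27: wL³/(24EI) = 2197/EI
  θ_A0 = 2472/EI,  θ_B0 = 2372/EI
Flexibility coefficients: a unit moment at one end gives L/(3EI) there and L/(6EI) at the far end, so f₁₁ = f₂₂ = 4.167/EI and f₁₂ = f₂₁ = 2.083/EI.
Compatibility — zero rotation at each built-in end:
  4.167 M_A + 2.083 M_B = 2472
  2.083 M_A + 4.167 M_B = 2372
Solving the pair gives M_A = 411.5 kN·m and M_B = 363.5 kN·m (hogging).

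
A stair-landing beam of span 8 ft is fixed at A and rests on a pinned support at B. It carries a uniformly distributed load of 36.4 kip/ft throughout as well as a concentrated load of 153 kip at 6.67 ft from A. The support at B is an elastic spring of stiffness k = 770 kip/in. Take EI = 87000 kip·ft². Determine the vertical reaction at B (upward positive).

Release the roller at B. Primary structure: cantilever fixed at A.
Downward deflection at the released point B due to the loads:
  UDL 36.4: wL⁴/(8EI) = 18637/EI
  point load 153 at a = 6.67: Pa²(3L − a)/(6EI) = 19660/EI
  δ_0 = 38297/EI
Flexibility coefficient — unit upward force at B: δ_{BB} = L³/(3EI) = 170.7/EI.
With EI = 87000 kip·ft²: δ_0 = 0.4402 ft and δ_{BB} = 0.001962 ft/kip.
Compatibility — the spring shortens by R_B/k under the reaction it provides: δ_0 − R_B·δ_{BB} = R_B/k. With 1/k = 1/(770×12) ft/kip = 0.000108 ft/kip, R_B = δ_0 / (δ_{BB} + 1/k) = 0.4402 / (0.001962 + 0.000108) = 212.7 kip.

R_B = 212.7 kip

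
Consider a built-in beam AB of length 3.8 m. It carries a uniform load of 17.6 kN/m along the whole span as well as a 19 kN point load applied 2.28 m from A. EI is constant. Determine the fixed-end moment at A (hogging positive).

Release both end moments; the primary structure is a simply-supported span AB with redundants M_A and M_B.
On the primary (simply-supported) span, the end slopes from the loading are:
  at A: UDL 17.6: wL³/(24EI) = 40.24/EI
  at B: UDL 17.6: wL³/(24EI) = 40.24/EI
  at A: point load 19 at a = 2.28: Pab(L + b)/(6LEI) = 15.36/EI
  at B: point load 19 at a = 2.28: Pab(L + a)/(6LEI) = 17.56/EI
  θ_A0 = 55.6/EI,  θ_B0 = 57.8/EI
Flexibility coefficients: a unit moment at one end gives L/(3EI) there and L/(6EI) at the far end, so f₁₁ = f₂₂ = 1.267/EI and f₁₂ = f₂₁ = 0.6333/EI.
Compatibility — zero rotation at each built-in end:
  1.267 M_A + 0.6333 M_B = 55.6
  0.6333 M_A + 1.267 M_B = 57.8
Solving the pair gives M_A = 28.11 kN·m and M_B = 31.58 kN·m (hogging).

M_A = 28.11 kN·m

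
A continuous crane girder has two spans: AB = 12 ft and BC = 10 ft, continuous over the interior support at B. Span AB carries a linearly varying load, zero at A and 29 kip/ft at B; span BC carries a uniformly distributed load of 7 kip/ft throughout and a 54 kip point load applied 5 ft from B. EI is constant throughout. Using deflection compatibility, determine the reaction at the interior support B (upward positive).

R_B = 221.6 kip

Take M_B as the redundant. Released structure: two simple spans AB and BC with a hinge at B.
End slopes at the hinge B, treating each span as simply supported:
  span AB: triangular load, peak 29: w₀L³/(45EI) = 1114/EI
  span BC: UDL 7: wL³/(24EI) = 291.7/EI
  span BC: point load 54 at a = 5: Pab(L + b)/(6LEI) = 337.5/EI
  relative rotation θ_0 = (1114 + 629.2)/EI = 1743/EI
A unit hogging moment at B produces rotation L₁/(3EI) + L₂/(3EI) = 7.333/EI.
Slope continuity at B: θ_0 = M_B·7.333/EI, so M_B = 1743/7.333 = 237.7 kip·ft (hogging).
Span AB, ΣM about A with M_B applied at B: R_B^{AB}·12 = 1392 + 237.7, so R_B^{AB} = 135.8 kip and R_A = 174 − 135.8 = 38.2 kip.
Span BC, ΣM about C: R_B^{BC}·10 = 620 + 237.7, so R_B^{BC} = 85.77 kip and R_C = 124 − 85.77 = 38.23 kip.
R_B = 135.8 + 85.77 = 221.6 kip.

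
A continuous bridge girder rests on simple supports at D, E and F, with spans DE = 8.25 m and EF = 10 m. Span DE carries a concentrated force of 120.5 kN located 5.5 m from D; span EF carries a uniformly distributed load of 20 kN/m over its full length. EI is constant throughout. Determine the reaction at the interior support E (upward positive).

R_E = 229 kN

Take M_E as the redundant. Released structure: two simple spans DE and EF with a hinge at E.
End slopes at the hinge E, treating each span as simply supported:
  span DE: point load 120.5 at a = 5.5: Pab(L + a)/(6LEI) = 506.3/EI
  span EF: UDL 20: wL³/(24EI) = 833.3/EI
  relative rotation θ_0 = (506.3 + 833.3)/EI = 1340/EI
A unit hogging moment at E produces rotation L₁/(3EI) + L₂/(3EI) = 6.083/EI.
Slope continuity at E: θ_0 = M_E·6.083/EI, so M_E = 1340/6.083 = 220.2 kN·m (hogging).
Span DE, ΣM about D with M_E applied at E: R_E^{DE}·8.25 = 662.8 + 220.2, so R_E^{DE} = 107 kN and R_D = 120.5 − 107 = 13.47 kN.
Span EF, ΣM about F: R_E^{EF}·10 = 1000 + 220.2, so R_E^{EF} = 122 kN and R_F = 200 − 122 = 77.98 kN.
R_E = 107 + 122 = 229 kN.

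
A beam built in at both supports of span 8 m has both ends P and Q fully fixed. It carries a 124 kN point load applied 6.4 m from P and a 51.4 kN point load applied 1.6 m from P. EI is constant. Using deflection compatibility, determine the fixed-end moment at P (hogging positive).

M_P = 84.38 kN·m

Release both end moments; the primary structure is a simply-supported span PQ with redundants M_P and M_Q.
On the primary (simply-supported) span, the end slopes from the loading are:
  at P: point load 124 at a = 6.4: Pab(L + b)/(6LEI) = 254/EI
  at Q: point load 124 at a = 6.4: Pab(L + a)/(6LEI) = 380.9/EI
  at P: point load 51.4 at a = 1.6: Pab(L + b)/(6LEI) = 157.9/EI
  at Q: point load 51.4 at a = 1.6: Pab(L + a)/(6LEI) = 105.3/EI
  θ_P0 = 411.9/EI,  θ_Q0 = 486.2/EI
Flexibility coefficients: a unit moment at one end gives L/(3EI) there and L/(6EI) at the far end, so f₁₁ = f₂₂ = 2.667/EI and f₁₂ = f₂₁ = 1.333/EI.
Compatibility — zero rotation at each built-in end:
  2.667 M_P + 1.333 M_Q = 411.9
  1.333 M_P + 2.667 M_Q = 486.2
Solving the pair gives M_P = 84.38 kN·m and M_Q = 140.1 kN·m (hogging).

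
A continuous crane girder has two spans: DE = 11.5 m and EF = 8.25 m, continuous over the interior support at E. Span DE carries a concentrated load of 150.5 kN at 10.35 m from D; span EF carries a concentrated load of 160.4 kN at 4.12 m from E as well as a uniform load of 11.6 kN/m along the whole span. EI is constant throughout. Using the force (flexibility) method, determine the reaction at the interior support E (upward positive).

Release continuity at E by inserting a hinge; the redundant is the internal moment M_E. The primary structure is two simply-supported spans DE and EF.
Discontinuity in slope at E on the released structure — sum the simple-span end rotations:
  span DE: point load 150.5 at a = 10.35: Pab(L + a)/(6LEI) = 567.3/EI
  span EF: point load 160.4 at a = 4.12: Pab(L + b)/(6LEI) = 682.6/EI
  span EF: UDL 11.6: wL³/(24EI) = 271.4/EI
  relative rotation θ_0 = (567.3 + 954)/EI = 1521/EI
A unit hogging moment at E produces rotation L₁/(3EI) + L₂/(3EI) = 6.583/EI.
Compatibility: M_E·(L₁+L₂)/(3EI) = θ_0, giving M_E = 231.1 kN·m (hogging).
Span DE, ΣM about D with M_E applied at E: R_E^{DE}·11.5 = 1558 + 231.1, so R_E^{DE} = 155.5 kN and R_D = 150.5 − 155.5 = -5.044 kN.
Span EF, ΣM about F: R_E^{EF}·8.25 = 1057 + 231.1, so R_E^{EF} = 156.2 kN and R_F = 256.1 − 156.2 = 99.94 kN.
R_E = 155.5 + 156.2 = 311.7 kN.

R_E = 311.7 kN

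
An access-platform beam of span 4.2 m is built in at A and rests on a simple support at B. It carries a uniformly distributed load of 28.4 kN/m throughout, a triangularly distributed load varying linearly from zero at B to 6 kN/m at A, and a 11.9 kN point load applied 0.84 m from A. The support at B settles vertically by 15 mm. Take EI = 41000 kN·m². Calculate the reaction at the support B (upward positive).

R_B = 23.01 kN

Take the reaction at B as the redundant and release it; the primary structure is a cantilever fixed at A.
Downward deflection at the released point B due to the loads:
  UDL 28.4: wL⁴/(8EI) = 1105/EI
  triangular load, peak 6 at the fixed end: w₀L⁴/(30EI) = 62.23/EI
  point load 11.9 at a = 0.84: Pa²(3L − a)/(6EI) = 16.46/EI
  δ_0 = 1183/EI
Flexibility coefficient — unit upward force at B: δ_{BB} = L³/(3EI) = 24.7/EI.
With EI = 41000 kN·m²: δ_0 = 0.028862 m and δ_{BB} = 0.000602 m/kN.
Compatibility — the beam at B must follow the support down by 0.015 m: δ_0 − R_B·δ_{BB} = 0.015, so R_B = (0.028862 − 0.015)/0.000602 = 23.01 kN.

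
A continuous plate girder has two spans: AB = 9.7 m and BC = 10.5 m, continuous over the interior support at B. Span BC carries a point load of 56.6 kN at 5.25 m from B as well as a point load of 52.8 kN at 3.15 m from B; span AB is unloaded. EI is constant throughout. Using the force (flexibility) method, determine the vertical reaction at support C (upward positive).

Take M_B as the redundant. Released structure: two simple spans AB and BC with a hinge at B.
End slopes at the hinge B, treating each span as simply supported:
  span BC: point load 56.6 at a = 5.25: Pab(L + b)/(6LEI) = 390/EI
  span BC: point load 52.8 at a = 3.15: Pab(L + b)/(6LEI) = 346.4/EI
  relative rotation θ_0 = (0 + 736.4)/EI = 736.4/EI
A unit hogging moment at B produces rotation L₁/(3EI) + L₂/(3EI) = 6.733/EI.
Compatibility: M_B·(L₁+L₂)/(3EI) = θ_0, giving M_B = 109.4 kN·m (hogging).
Span BC, ΣM about C: R_B^{BC}·10.5 = 685.2 + 109.4, so R_B^{BC} = 75.68 kN and R_C = 109.4 − 75.68 = 33.72 kN.

R_C = 33.72 kN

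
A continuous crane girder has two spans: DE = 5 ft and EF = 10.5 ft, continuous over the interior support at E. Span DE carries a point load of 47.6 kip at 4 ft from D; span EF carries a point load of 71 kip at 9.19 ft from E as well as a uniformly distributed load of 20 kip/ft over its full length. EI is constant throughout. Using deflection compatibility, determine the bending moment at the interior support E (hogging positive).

Insert a hinge at E; M_E is the redundant, and each span becomes simply supported.
Rotations at E on the released spans (each span's end-slope, ×1/EI):
  span DE: point load 47.6 at a = 4: Pab(L + a)/(6LEI) = 57.12/EI
  span EF: point load 71 at a = 9.19: Pab(L + b)/(6LEI) = 160.2/EI
  span EF: UDL 20: wL³/(24EI) = 964.7/EI
  relative rotation θ_0 = (57.12 + 1125)/EI = 1182/EI
A unit hogging moment at E produces rotation L₁/(3EI) + L₂/(3EI) = 5.167/EI.
Slope continuity at E: θ_0 = M_E·5.167/EI, so M_E = 1182/5.167 = 228.8 kip·ft (hogging).

M_E = 228.8 kip·ft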